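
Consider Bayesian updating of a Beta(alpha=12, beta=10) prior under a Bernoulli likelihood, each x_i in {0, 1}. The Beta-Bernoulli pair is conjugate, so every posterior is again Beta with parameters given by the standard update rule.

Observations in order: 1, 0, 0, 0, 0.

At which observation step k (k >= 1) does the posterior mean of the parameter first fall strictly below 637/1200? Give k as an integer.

k = 3

obs 1: x=1 → posterior Beta(13, 10)
obs 2: x=0 → posterior Beta(13, 11)
obs 3: x=0 → posterior Beta(13, 12)
obs 4: x=0 → posterior Beta(13, 13)
obs 5: x=0 → posterior Beta(13, 14)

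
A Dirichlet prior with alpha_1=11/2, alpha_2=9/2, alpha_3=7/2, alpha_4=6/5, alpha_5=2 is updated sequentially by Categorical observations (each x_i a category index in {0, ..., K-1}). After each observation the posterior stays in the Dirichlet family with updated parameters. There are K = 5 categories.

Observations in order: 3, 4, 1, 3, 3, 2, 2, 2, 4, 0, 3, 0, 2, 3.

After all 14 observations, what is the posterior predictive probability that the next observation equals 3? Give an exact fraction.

62/307

obs 1: x=3 → posterior Dirichlet(11/2, 9/2, 7/2, 11/5, 2)
obs 2: x=4 → posterior Dirichlet(11/2, 9/2, 7/2, 11/5, 3)
obs 3: x=1 → posterior Dirichlet(11/2, 11/2, 7/2, 11/5, 3)
obs 4: x=3 → posterior Dirichlet(11/2, 11/2, 7/2, 16/5, 3)
obs 5: x=3 → posterior Dirichlet(11/2, 11/2, 7/2, 21/5, 3)
obs 6: x=2 → posterior Dirichlet(11/2, 11/2, 9/2, 21/5, 3)
obs 7: x=2 → posterior Dirichlet(11/2, 11/2, 11/2, 21/5, 3)
obs 8: x=2 → posterior Dirichlet(11/2, 11/2, 13/2, 21/5, 3)
obs 9: x=4 → posterior Dirichlet(11/2, 11/2, 13/2, 21/5, 4)
obs 10: x=0 → posterior Dirichlet(13/2, 11/2, 13/2, 21/5, 4)
obs 11: x=3 → posterior Dirichlet(13/2, 11/2, 13/2, 26/5, 4)
obs 12: x=0 → posterior Dirichlet(15/2, 11/2, 13/2, 26/5, 4)
obs 13: x=2 → posterior Dirichlet(15/2, 11/2, 15/2, 26/5, 4)
obs 14: x=3 → posterior Dirichlet(15/2, 11/2, 15/2, 31/5, 4)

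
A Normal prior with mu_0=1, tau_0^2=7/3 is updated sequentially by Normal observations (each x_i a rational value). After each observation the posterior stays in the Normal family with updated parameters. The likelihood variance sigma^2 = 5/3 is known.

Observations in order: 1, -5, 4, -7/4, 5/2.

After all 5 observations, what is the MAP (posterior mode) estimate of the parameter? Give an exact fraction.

41/160

obs 1: x=1 → posterior Normal(1, 35/36)
obs 2: x=-5 → posterior Normal(-23/19, 35/57)
obs 3: x=4 → posterior Normal(5/26, 35/78)
obs 4: x=-7/4 → posterior Normal(-29/132, 35/99)
obs 5: x=5/2 → posterior Normal(41/160, 7/24)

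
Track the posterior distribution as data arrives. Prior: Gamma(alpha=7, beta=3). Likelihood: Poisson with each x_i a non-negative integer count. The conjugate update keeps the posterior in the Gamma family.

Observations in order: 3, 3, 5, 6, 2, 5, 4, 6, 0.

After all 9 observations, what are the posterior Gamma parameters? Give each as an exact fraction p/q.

alpha=41, beta=12

obs 1: x=3 → posterior Gamma(10, 4)
obs 2: x=3 → posterior Gamma(13, 5)
obs 3: x=5 → posterior Gamma(18, 6)
obs 4: x=6 → posterior Gamma(24, 7)
obs 5: x=2 → posterior Gamma(26, 8)
obs 6: x=5 → posterior Gamma(31, 9)
obs 7: x=4 → posterior Gamma(35, 10)
obs 8: x=6 → posterior Gamma(41, 11)
obs 9: x=0 → posterior Gamma(41, 12)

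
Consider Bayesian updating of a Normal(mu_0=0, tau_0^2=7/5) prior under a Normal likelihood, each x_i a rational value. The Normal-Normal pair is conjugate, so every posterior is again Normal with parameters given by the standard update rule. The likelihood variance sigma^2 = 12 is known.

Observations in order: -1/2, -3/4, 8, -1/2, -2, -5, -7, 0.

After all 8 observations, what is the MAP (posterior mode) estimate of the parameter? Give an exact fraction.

obs 1: x=-1/2 → posterior Normal(-7/134, 84/67)
obs 2: x=-3/4 → posterior Normal(-35/296, 42/37)
obs 3: x=8 → posterior Normal(7/12, 28/27)
obs 4: x=-1/2 → posterior Normal(175/352, 21/22)
obs 5: x=-2 → posterior Normal(119/380, 84/95)
obs 6: x=-5 → posterior Normal(-7/136, 14/17)
obs 7: x=-7 → posterior Normal(-217/436, 84/109)
obs 8: x=0 → posterior Normal(-217/464, 21/29)

-217/464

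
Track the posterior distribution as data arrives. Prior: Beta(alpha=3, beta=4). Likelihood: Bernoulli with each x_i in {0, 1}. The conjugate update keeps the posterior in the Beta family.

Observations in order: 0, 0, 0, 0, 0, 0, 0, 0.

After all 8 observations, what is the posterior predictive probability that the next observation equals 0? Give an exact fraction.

obs 1: x=0 → posterior Beta(3, 5)
obs 2: x=0 → posterior Beta(3, 6)
obs 3: x=0 → posterior Beta(3, 7)
obs 4: x=0 → posterior Beta(3, 8)
obs 5: x=0 → posterior Beta(3, 9)
obs 6: x=0 → posterior Beta(3, 10)
obs 7: x=0 → posterior Beta(3, 11)
obs 8: x=0 → posterior Beta(3, 12)

4/5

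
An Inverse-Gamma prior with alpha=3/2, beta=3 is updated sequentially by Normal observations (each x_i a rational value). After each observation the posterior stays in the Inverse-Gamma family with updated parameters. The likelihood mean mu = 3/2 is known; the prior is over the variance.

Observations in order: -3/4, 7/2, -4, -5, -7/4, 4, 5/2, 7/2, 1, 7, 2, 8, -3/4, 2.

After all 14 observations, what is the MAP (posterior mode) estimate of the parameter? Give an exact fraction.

3003/304

obs 1: x=-3/4 → posterior Inverse-Gamma(2, 177/32)
obs 2: x=7/2 → posterior Inverse-Gamma(5/2, 241/32)
obs 3: x=-4 → posterior Inverse-Gamma(3, 725/32)
obs 4: x=-5 → posterior Inverse-Gamma(7/2, 1401/32)
obs 5: x=-7/4 → posterior Inverse-Gamma(4, 785/16)
obs 6: x=4 → posterior Inverse-Gamma(9/2, 835/16)
obs 7: x=5/2 → posterior Inverse-Gamma(5, 843/16)
obs 8: x=7/2 → posterior Inverse-Gamma(11/2, 875/16)
obs 9: x=1 → posterior Inverse-Gamma(6, 877/16)
obs 10: x=7 → posterior Inverse-Gamma(13/2, 1119/16)
obs 11: x=2 → posterior Inverse-Gamma(7, 1121/16)
obs 12: x=8 → posterior Inverse-Gamma(15/2, 1459/16)
obs 13: x=-3/4 → posterior Inverse-Gamma(8, 2999/32)
obs 14: x=2 → posterior Inverse-Gamma(17/2, 3003/32)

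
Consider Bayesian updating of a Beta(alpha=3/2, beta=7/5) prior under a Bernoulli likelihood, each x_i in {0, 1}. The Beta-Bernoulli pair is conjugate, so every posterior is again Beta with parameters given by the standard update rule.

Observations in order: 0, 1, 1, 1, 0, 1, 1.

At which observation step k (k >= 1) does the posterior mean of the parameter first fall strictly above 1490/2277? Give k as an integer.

obs 1: x=0 → posterior Beta(3/2, 12/5)
obs 2: x=1 → posterior Beta(5/2, 12/5)
obs 3: x=1 → posterior Beta(7/2, 12/5)
obs 4: x=1 → posterior Beta(9/2, 12/5)
obs 5: x=0 → posterior Beta(9/2, 17/5)
obs 6: x=1 → posterior Beta(11/2, 17/5)
obs 7: x=1 → posterior Beta(13/2, 17/5)

k = 7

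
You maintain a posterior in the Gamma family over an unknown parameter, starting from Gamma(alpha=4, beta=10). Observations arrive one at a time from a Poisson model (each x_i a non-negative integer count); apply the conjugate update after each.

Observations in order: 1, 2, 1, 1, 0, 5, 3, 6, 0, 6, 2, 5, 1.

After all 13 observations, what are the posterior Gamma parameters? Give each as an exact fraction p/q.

obs 1: x=1 → posterior Gamma(5, 11)
obs 2: x=2 → posterior Gamma(7, 12)
obs 3: x=1 → posterior Gamma(8, 13)
obs 4: x=1 → posterior Gamma(9, 14)
obs 5: x=0 → posterior Gamma(9, 15)
obs 6: x=5 → posterior Gamma(14, 16)
obs 7: x=3 → posterior Gamma(17, 17)
obs 8: x=6 → posterior Gamma(23, 18)
obs 9: x=0 → posterior Gamma(23, 19)
obs 10: x=6 → posterior Gamma(29, 20)
obs 11: x=2 → posterior Gamma(31, 21)
obs 12: x=5 → posterior Gamma(36, 22)
obs 13: x=1 → posterior Gamma(37, 23)

alpha=37, beta=23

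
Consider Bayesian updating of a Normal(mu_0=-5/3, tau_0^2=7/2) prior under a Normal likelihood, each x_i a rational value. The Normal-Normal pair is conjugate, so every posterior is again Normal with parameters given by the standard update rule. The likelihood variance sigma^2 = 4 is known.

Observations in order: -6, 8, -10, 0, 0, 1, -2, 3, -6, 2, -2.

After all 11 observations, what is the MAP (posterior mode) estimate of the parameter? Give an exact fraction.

-292/255

obs 1: x=-6 → posterior Normal(-166/45, 28/15)
obs 2: x=8 → posterior Normal(1/33, 14/11)
obs 3: x=-10 → posterior Normal(-208/87, 28/29)
obs 4: x=0 → posterior Normal(-52/27, 7/9)
obs 5: x=0 → posterior Normal(-208/129, 28/43)
obs 6: x=1 → posterior Normal(-187/150, 14/25)
obs 7: x=-2 → posterior Normal(-229/171, 28/57)
obs 8: x=3 → posterior Normal(-83/96, 7/16)
obs 9: x=-6 → posterior Normal(-292/213, 28/71)
obs 10: x=2 → posterior Normal(-125/117, 14/39)
obs 11: x=-2 → posterior Normal(-292/255, 28/85)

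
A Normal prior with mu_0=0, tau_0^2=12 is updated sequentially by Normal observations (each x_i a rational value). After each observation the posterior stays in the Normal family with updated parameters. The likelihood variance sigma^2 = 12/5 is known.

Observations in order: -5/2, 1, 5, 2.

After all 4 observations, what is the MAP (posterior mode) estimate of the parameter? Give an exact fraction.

55/42

obs 1: x=-5/2 → posterior Normal(-25/12, 2)
obs 2: x=1 → posterior Normal(-15/22, 12/11)
obs 3: x=5 → posterior Normal(35/32, 3/4)
obs 4: x=2 → posterior Normal(55/42, 4/7)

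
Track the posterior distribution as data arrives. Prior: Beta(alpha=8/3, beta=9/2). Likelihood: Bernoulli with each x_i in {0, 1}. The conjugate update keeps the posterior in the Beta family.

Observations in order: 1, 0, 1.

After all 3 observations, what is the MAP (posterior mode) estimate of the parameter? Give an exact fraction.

22/49

obs 1: x=1 → posterior Beta(11/3, 9/2)
obs 2: x=0 → posterior Beta(11/3, 11/2)
obs 3: x=1 → posterior Beta(14/3, 11/2)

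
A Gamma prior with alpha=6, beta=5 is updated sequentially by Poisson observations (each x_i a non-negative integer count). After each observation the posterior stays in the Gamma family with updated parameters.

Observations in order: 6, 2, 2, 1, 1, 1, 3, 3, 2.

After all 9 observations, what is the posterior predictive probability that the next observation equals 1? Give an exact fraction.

obs 1: x=6 → posterior Gamma(12, 6)
obs 2: x=2 → posterior Gamma(14, 7)
obs 3: x=2 → posterior Gamma(16, 8)
obs 4: x=1 → posterior Gamma(17, 9)
obs 5: x=1 → posterior Gamma(18, 10)
obs 6: x=1 → posterior Gamma(19, 11)
obs 7: x=3 → posterior Gamma(22, 12)
obs 8: x=3 → posterior Gamma(25, 13)
obs 9: x=2 → posterior Gamma(27, 14)

8819763977946281130444984418304/31563960367552936077117919921875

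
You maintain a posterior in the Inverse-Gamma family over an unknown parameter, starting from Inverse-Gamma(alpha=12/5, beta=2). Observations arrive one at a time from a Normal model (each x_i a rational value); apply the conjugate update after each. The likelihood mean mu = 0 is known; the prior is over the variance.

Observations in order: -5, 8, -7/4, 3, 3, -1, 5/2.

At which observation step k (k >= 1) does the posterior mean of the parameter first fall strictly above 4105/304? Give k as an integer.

k = 2

obs 1: x=-5 → posterior Inverse-Gamma(29/10, 29/2)
obs 2: x=8 → posterior Inverse-Gamma(17/5, 93/2)
obs 3: x=-7/4 → posterior Inverse-Gamma(39/10, 1537/32)
obs 4: x=3 → posterior Inverse-Gamma(22/5, 1681/32)
obs 5: x=3 → posterior Inverse-Gamma(49/10, 1825/32)
obs 6: x=-1 → posterior Inverse-Gamma(27/5, 1841/32)
obs 7: x=5/2 → posterior Inverse-Gamma(59/10, 1941/32)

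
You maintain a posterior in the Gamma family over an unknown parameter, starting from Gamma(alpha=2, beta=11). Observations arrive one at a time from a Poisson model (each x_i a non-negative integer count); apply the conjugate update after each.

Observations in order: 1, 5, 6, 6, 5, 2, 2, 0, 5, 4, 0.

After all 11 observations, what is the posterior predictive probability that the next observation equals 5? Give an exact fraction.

874625161846811466628092316642383018459736723061213233152/35834136918934220777541995677272642015423987712183913488967

obs 1: x=1 → posterior Gamma(3, 12)
obs 2: x=5 → posterior Gamma(8, 13)
obs 3: x=6 → posterior Gamma(14, 14)
obs 4: x=6 → posterior Gamma(20, 15)
obs 5: x=5 → posterior Gamma(25, 16)
obs 6: x=2 → posterior Gamma(27, 17)
obs 7: x=2 → posterior Gamma(29, 18)
obs 8: x=0 → posterior Gamma(29, 19)
obs 9: x=5 → posterior Gamma(34, 20)
obs 10: x=4 → posterior Gamma(38, 21)
obs 11: x=0 → posterior Gamma(38, 22)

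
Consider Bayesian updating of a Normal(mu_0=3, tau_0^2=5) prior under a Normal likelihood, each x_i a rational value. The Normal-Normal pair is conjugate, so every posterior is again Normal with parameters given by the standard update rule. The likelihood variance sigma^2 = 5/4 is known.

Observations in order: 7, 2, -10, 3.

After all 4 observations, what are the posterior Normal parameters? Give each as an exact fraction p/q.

mu_0=11/17, tau_0^2=5/17

obs 1: x=7 → posterior Normal(31/5, 1)
obs 2: x=2 → posterior Normal(13/3, 5/9)
obs 3: x=-10 → posterior Normal(-1/13, 5/13)
obs 4: x=3 → posterior Normal(11/17, 5/17)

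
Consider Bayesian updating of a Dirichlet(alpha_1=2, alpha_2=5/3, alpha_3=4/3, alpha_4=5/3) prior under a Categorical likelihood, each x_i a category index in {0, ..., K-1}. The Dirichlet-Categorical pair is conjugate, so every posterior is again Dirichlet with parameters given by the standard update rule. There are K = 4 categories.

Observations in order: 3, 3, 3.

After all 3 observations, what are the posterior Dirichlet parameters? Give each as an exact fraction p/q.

alpha_1=2, alpha_2=5/3, alpha_3=4/3, alpha_4=14/3

obs 1: x=3 → posterior Dirichlet(2, 5/3, 4/3, 8/3)
obs 2: x=3 → posterior Dirichlet(2, 5/3, 4/3, 11/3)
obs 3: x=3 → posterior Dirichlet(2, 5/3, 4/3, 14/3)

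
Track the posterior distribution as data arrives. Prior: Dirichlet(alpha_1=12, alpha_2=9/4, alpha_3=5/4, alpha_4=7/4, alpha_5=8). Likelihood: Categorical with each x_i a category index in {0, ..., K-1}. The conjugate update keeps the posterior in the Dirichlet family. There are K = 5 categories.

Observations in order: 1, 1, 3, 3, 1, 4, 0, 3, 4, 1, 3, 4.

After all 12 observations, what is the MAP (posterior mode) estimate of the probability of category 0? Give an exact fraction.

16/43

obs 1: x=1 → posterior Dirichlet(12, 13/4, 5/4, 7/4, 8)
obs 2: x=1 → posterior Dirichlet(12, 17/4, 5/4, 7/4, 8)
obs 3: x=3 → posterior Dirichlet(12, 17/4, 5/4, 11/4, 8)
obs 4: x=3 → posterior Dirichlet(12, 17/4, 5/4, 15/4, 8)
obs 5: x=1 → posterior Dirichlet(12, 21/4, 5/4, 15/4, 8)
obs 6: x=4 → posterior Dirichlet(12, 21/4, 5/4, 15/4, 9)
obs 7: x=0 → posterior Dirichlet(13, 21/4, 5/4, 15/4, 9)
obs 8: x=3 → posterior Dirichlet(13, 21/4, 5/4, 19/4, 9)
obs 9: x=4 → posterior Dirichlet(13, 21/4, 5/4, 19/4, 10)
obs 10: x=1 → posterior Dirichlet(13, 25/4, 5/4, 19/4, 10)
obs 11: x=3 → posterior Dirichlet(13, 25/4, 5/4, 23/4, 10)
obs 12: x=4 → posterior Dirichlet(13, 25/4, 5/4, 23/4, 11)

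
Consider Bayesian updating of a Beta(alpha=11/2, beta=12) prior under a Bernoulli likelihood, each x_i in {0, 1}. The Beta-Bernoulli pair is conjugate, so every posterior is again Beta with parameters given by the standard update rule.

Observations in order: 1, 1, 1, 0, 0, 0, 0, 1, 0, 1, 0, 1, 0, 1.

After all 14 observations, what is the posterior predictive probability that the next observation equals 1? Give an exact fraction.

25/63

obs 1: x=1 → posterior Beta(13/2, 12)
obs 2: x=1 → posterior Beta(15/2, 12)
obs 3: x=1 → posterior Beta(17/2, 12)
obs 4: x=0 → posterior Beta(17/2, 13)
obs 5: x=0 → posterior Beta(17/2, 14)
obs 6: x=0 → posterior Beta(17/2, 15)
obs 7: x=0 → posterior Beta(17/2, 16)
obs 8: x=1 → posterior Beta(19/2, 16)
obs 9: x=0 → posterior Beta(19/2, 17)
obs 10: x=1 → posterior Beta(21/2, 17)
obs 11: x=0 → posterior Beta(21/2, 18)
obs 12: x=1 → posterior Beta(23/2, 18)
obs 13: x=0 → posterior Beta(23/2, 19)
obs 14: x=1 → posterior Beta(25/2, 19)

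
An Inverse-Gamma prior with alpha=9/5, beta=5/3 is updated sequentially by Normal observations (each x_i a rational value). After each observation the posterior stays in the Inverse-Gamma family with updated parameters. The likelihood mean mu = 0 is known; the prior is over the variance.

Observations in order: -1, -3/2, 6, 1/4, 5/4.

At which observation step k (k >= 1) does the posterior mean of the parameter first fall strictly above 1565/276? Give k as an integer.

k = 3

obs 1: x=-1 → posterior Inverse-Gamma(23/10, 13/6)
obs 2: x=-3/2 → posterior Inverse-Gamma(14/5, 79/24)
obs 3: x=6 → posterior Inverse-Gamma(33/10, 511/24)
obs 4: x=1/4 → posterior Inverse-Gamma(19/5, 2047/96)
obs 5: x=5/4 → posterior Inverse-Gamma(43/10, 1061/48)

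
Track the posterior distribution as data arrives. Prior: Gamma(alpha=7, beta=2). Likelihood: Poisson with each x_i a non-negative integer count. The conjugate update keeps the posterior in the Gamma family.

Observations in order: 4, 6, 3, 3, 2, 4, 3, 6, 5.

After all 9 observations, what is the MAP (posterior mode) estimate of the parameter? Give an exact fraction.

obs 1: x=4 → posterior Gamma(11, 3)
obs 2: x=6 → posterior Gamma(17, 4)
obs 3: x=3 → posterior Gamma(20, 5)
obs 4: x=3 → posterior Gamma(23, 6)
obs 5: x=2 → posterior Gamma(25, 7)
obs 6: x=4 → posterior Gamma(29, 8)
obs 7: x=3 → posterior Gamma(32, 9)
obs 8: x=6 → posterior Gamma(38, 10)
obs 9: x=5 → posterior Gamma(43, 11)

42/11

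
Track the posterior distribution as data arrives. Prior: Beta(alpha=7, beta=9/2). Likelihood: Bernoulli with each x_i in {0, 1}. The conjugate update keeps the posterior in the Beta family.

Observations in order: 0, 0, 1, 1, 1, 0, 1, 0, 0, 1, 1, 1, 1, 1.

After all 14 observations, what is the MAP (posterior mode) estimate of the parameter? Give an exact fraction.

obs 1: x=0 → posterior Beta(7, 11/2)
obs 2: x=0 → posterior Beta(7, 13/2)
obs 3: x=1 → posterior Beta(8, 13/2)
obs 4: x=1 → posterior Beta(9, 13/2)
obs 5: x=1 → posterior Beta(10, 13/2)
obs 6: x=0 → posterior Beta(10, 15/2)
obs 7: x=1 → posterior Beta(11, 15/2)
obs 8: x=0 → posterior Beta(11, 17/2)
obs 9: x=0 → posterior Beta(11, 19/2)
obs 10: x=1 → posterior Beta(12, 19/2)
obs 11: x=1 → posterior Beta(13, 19/2)
obs 12: x=1 → posterior Beta(14, 19/2)
obs 13: x=1 → posterior Beta(15, 19/2)
obs 14: x=1 → posterior Beta(16, 19/2)

30/47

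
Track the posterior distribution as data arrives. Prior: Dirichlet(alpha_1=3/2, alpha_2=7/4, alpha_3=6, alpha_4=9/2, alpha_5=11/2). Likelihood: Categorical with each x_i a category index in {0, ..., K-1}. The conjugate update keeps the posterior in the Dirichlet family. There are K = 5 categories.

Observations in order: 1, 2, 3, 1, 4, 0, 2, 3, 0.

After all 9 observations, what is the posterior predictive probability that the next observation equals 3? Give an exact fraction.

obs 1: x=1 → posterior Dirichlet(3/2, 11/4, 6, 9/2, 11/2)
obs 2: x=2 → posterior Dirichlet(3/2, 11/4, 7, 9/2, 11/2)
obs 3: x=3 → posterior Dirichlet(3/2, 11/4, 7, 11/2, 11/2)
obs 4: x=1 → posterior Dirichlet(3/2, 15/4, 7, 11/2, 11/2)
obs 5: x=4 → posterior Dirichlet(3/2, 15/4, 7, 11/2, 13/2)
obs 6: x=0 → posterior Dirichlet(5/2, 15/4, 7, 11/2, 13/2)
obs 7: x=2 → posterior Dirichlet(5/2, 15/4, 8, 11/2, 13/2)
obs 8: x=3 → posterior Dirichlet(5/2, 15/4, 8, 13/2, 13/2)
obs 9: x=0 → posterior Dirichlet(7/2, 15/4, 8, 13/2, 13/2)

26/113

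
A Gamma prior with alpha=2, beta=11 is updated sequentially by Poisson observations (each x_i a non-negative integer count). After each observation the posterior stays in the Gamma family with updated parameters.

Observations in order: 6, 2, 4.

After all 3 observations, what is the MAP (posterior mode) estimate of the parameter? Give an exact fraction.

obs 1: x=6 → posterior Gamma(8, 12)
obs 2: x=2 → posterior Gamma(10, 13)
obs 3: x=4 → posterior Gamma(14, 14)

13/14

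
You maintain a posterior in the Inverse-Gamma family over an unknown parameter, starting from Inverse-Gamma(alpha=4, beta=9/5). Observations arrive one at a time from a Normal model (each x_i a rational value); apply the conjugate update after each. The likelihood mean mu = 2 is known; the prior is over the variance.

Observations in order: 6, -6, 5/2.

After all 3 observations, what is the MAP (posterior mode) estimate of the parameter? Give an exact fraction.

obs 1: x=6 → posterior Inverse-Gamma(9/2, 49/5)
obs 2: x=-6 → posterior Inverse-Gamma(5, 209/5)
obs 3: x=5/2 → posterior Inverse-Gamma(11/2, 1677/40)

129/20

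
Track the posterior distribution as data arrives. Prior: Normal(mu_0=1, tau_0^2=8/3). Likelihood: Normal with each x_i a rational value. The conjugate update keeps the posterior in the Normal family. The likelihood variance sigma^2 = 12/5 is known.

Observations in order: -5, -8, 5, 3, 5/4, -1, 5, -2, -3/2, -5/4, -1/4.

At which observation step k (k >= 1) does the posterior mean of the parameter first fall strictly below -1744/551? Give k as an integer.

obs 1: x=-5 → posterior Normal(-41/19, 24/19)
obs 2: x=-8 → posterior Normal(-121/29, 24/29)
obs 3: x=5 → posterior Normal(-71/39, 8/13)
obs 4: x=3 → posterior Normal(-41/49, 24/49)
obs 5: x=5/4 → posterior Normal(-57/118, 24/59)
obs 6: x=-1 → posterior Normal(-77/138, 8/23)
obs 7: x=5 → posterior Normal(23/158, 24/79)
obs 8: x=-2 → posterior Normal(-17/178, 24/89)
obs 9: x=-3/2 → posterior Normal(-47/198, 8/33)
obs 10: x=-5/4 → posterior Normal(-36/109, 24/109)
obs 11: x=-1/4 → posterior Normal(-11/34, 24/119)

k = 2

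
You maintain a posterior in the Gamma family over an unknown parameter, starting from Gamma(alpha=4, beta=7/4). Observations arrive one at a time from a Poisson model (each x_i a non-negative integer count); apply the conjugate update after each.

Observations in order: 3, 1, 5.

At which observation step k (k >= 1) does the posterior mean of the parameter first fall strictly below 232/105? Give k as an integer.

obs 1: x=3 → posterior Gamma(7, 11/4)
obs 2: x=1 → posterior Gamma(8, 15/4)
obs 3: x=5 → posterior Gamma(13, 19/4)

k = 2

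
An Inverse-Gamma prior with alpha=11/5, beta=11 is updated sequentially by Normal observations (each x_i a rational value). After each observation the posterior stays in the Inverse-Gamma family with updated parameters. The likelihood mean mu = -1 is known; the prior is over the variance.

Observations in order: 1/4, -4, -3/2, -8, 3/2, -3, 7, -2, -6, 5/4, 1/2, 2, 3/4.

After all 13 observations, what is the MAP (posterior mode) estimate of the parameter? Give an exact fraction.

16115/1552

obs 1: x=1/4 → posterior Inverse-Gamma(27/10, 377/32)
obs 2: x=-4 → posterior Inverse-Gamma(16/5, 521/32)
obs 3: x=-3/2 → posterior Inverse-Gamma(37/10, 525/32)
obs 4: x=-8 → posterior Inverse-Gamma(21/5, 1309/32)
obs 5: x=3/2 → posterior Inverse-Gamma(47/10, 1409/32)
obs 6: x=-3 → posterior Inverse-Gamma(26/5, 1473/32)
obs 7: x=7 → posterior Inverse-Gamma(57/10, 2497/32)
obs 8: x=-2 → posterior Inverse-Gamma(31/5, 2513/32)
obs 9: x=-6 → posterior Inverse-Gamma(67/10, 2913/32)
obs 10: x=5/4 → posterior Inverse-Gamma(36/5, 1497/16)
obs 11: x=1/2 → posterior Inverse-Gamma(77/10, 1515/16)
obs 12: x=2 → posterior Inverse-Gamma(41/5, 1587/16)
obs 13: x=3/4 → posterior Inverse-Gamma(87/10, 3223/32)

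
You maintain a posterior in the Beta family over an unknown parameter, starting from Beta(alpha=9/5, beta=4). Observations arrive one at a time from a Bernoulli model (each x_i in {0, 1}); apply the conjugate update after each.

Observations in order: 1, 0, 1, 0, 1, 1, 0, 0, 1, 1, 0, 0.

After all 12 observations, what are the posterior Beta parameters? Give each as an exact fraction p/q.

obs 1: x=1 → posterior Beta(14/5, 4)
obs 2: x=0 → posterior Beta(14/5, 5)
obs 3: x=1 → posterior Beta(19/5, 5)
obs 4: x=0 → posterior Beta(19/5, 6)
obs 5: x=1 → posterior Beta(24/5, 6)
obs 6: x=1 → posterior Beta(29/5, 6)
obs 7: x=0 → posterior Beta(29/5, 7)
obs 8: x=0 → posterior Beta(29/5, 8)
obs 9: x=1 → posterior Beta(34/5, 8)
obs 10: x=1 → posterior Beta(39/5, 8)
obs 11: x=0 → posterior Beta(39/5, 9)
obs 12: x=0 → posterior Beta(39/5, 10)

alpha=39/5, beta=10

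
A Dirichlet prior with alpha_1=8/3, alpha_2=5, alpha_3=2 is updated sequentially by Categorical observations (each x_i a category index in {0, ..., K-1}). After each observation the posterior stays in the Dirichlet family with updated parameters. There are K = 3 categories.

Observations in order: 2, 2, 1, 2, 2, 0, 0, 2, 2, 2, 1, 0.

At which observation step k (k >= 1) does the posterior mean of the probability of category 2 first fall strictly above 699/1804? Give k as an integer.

obs 1: x=2 → posterior Dirichlet(8/3, 5, 3)
obs 2: x=2 → posterior Dirichlet(8/3, 5, 4)
obs 3: x=1 → posterior Dirichlet(8/3, 6, 4)
obs 4: x=2 → posterior Dirichlet(8/3, 6, 5)
obs 5: x=2 → posterior Dirichlet(8/3, 6, 6)
obs 6: x=0 → posterior Dirichlet(11/3, 6, 6)
obs 7: x=0 → posterior Dirichlet(14/3, 6, 6)
obs 8: x=2 → posterior Dirichlet(14/3, 6, 7)
obs 9: x=2 → posterior Dirichlet(14/3, 6, 8)
obs 10: x=2 → posterior Dirichlet(14/3, 6, 9)
obs 11: x=1 → posterior Dirichlet(14/3, 7, 9)
obs 12: x=0 → posterior Dirichlet(17/3, 7, 9)

k = 5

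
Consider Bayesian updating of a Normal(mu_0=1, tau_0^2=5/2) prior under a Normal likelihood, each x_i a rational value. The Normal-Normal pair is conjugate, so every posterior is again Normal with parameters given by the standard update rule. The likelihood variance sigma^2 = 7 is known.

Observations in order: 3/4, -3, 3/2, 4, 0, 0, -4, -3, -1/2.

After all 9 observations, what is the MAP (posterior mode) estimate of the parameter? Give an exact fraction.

obs 1: x=3/4 → posterior Normal(71/76, 35/19)
obs 2: x=-3 → posterior Normal(11/96, 35/24)
obs 3: x=3/2 → posterior Normal(41/116, 35/29)
obs 4: x=4 → posterior Normal(121/136, 35/34)
obs 5: x=0 → posterior Normal(121/156, 35/39)
obs 6: x=0 → posterior Normal(11/16, 35/44)
obs 7: x=-4 → posterior Normal(41/196, 5/7)
obs 8: x=-3 → posterior Normal(-19/216, 35/54)
obs 9: x=-1/2 → posterior Normal(-29/236, 35/59)

-29/236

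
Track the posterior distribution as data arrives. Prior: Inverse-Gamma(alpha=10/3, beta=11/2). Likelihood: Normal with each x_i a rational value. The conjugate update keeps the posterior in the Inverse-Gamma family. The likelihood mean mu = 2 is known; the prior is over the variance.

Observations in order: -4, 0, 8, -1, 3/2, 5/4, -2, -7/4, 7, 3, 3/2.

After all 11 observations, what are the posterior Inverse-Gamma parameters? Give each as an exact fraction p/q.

obs 1: x=-4 → posterior Inverse-Gamma(23/6, 47/2)
obs 2: x=0 → posterior Inverse-Gamma(13/3, 51/2)
obs 3: x=8 → posterior Inverse-Gamma(29/6, 87/2)
obs 4: x=-1 → posterior Inverse-Gamma(16/3, 48)
obs 5: x=3/2 → posterior Inverse-Gamma(35/6, 385/8)
obs 6: x=5/4 → posterior Inverse-Gamma(19/3, 1549/32)
obs 7: x=-2 → posterior Inverse-Gamma(41/6, 1805/32)
obs 8: x=-7/4 → posterior Inverse-Gamma(22/3, 1015/16)
obs 9: x=7 → posterior Inverse-Gamma(47/6, 1215/16)
obs 10: x=3 → posterior Inverse-Gamma(25/3, 1223/16)
obs 11: x=3/2 → posterior Inverse-Gamma(53/6, 1225/16)

alpha=53/6, beta=1225/16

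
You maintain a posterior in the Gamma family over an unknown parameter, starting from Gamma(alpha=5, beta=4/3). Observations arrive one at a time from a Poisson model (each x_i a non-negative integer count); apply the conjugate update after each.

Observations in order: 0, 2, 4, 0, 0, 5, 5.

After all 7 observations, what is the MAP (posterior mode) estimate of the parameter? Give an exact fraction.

obs 1: x=0 → posterior Gamma(5, 7/3)
obs 2: x=2 → posterior Gamma(7, 10/3)
obs 3: x=4 → posterior Gamma(11, 13/3)
obs 4: x=0 → posterior Gamma(11, 16/3)
obs 5: x=0 → posterior Gamma(11, 19/3)
obs 6: x=5 → posterior Gamma(16, 22/3)
obs 7: x=5 → posterior Gamma(21, 25/3)

12/5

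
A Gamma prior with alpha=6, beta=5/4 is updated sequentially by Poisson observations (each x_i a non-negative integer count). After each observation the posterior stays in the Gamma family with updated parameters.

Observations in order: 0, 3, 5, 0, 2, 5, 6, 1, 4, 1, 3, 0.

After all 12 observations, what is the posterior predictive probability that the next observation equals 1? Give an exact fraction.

1896929927135602512448711530712132318472673803371516012422347536/10306878356087673908701327150195354453970375964574396222276358673

obs 1: x=0 → posterior Gamma(6, 9/4)
obs 2: x=3 → posterior Gamma(9, 13/4)
obs 3: x=5 → posterior Gamma(14, 17/4)
obs 4: x=0 → posterior Gamma(14, 21/4)
obs 5: x=2 → posterior Gamma(16, 25/4)
obs 6: x=5 → posterior Gamma(21, 29/4)
obs 7: x=6 → posterior Gamma(27, 33/4)
obs 8: x=1 → posterior Gamma(28, 37/4)
obs 9: x=4 → posterior Gamma(32, 41/4)
obs 10: x=1 → posterior Gamma(33, 45/4)
obs 11: x=3 → posterior Gamma(36, 49/4)
obs 12: x=0 → posterior Gamma(36, 53/4)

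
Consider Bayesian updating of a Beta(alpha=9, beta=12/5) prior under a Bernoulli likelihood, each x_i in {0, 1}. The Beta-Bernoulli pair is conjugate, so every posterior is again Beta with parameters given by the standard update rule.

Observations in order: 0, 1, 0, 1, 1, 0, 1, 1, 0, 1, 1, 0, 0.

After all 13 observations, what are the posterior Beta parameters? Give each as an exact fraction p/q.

alpha=16, beta=42/5

obs 1: x=0 → posterior Beta(9, 17/5)
obs 2: x=1 → posterior Beta(10, 17/5)
obs 3: x=0 → posterior Beta(10, 22/5)
obs 4: x=1 → posterior Beta(11, 22/5)
obs 5: x=1 → posterior Beta(12, 22/5)
obs 6: x=0 → posterior Beta(12, 27/5)
obs 7: x=1 → posterior Beta(13, 27/5)
obs 8: x=1 → posterior Beta(14, 27/5)
obs 9: x=0 → posterior Beta(14, 32/5)
obs 10: x=1 → posterior Beta(15, 32/5)
obs 11: x=1 → posterior Beta(16, 32/5)
obs 12: x=0 → posterior Beta(16, 37/5)
obs 13: x=0 → posterior Beta(16, 42/5)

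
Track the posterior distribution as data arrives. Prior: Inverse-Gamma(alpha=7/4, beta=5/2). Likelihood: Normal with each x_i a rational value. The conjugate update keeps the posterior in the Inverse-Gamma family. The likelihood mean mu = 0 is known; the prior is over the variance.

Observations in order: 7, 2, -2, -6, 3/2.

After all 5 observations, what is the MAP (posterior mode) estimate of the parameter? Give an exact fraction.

401/42

obs 1: x=7 → posterior Inverse-Gamma(9/4, 27)
obs 2: x=2 → posterior Inverse-Gamma(11/4, 29)
obs 3: x=-2 → posterior Inverse-Gamma(13/4, 31)
obs 4: x=-6 → posterior Inverse-Gamma(15/4, 49)
obs 5: x=3/2 → posterior Inverse-Gamma(17/4, 401/8)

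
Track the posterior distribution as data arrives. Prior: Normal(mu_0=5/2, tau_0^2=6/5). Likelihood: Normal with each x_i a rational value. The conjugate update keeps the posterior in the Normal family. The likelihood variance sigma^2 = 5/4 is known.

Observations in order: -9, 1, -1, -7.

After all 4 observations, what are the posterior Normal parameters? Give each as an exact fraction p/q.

mu_0=-643/242, tau_0^2=30/121

obs 1: x=-9 → posterior Normal(-307/98, 30/49)
obs 2: x=1 → posterior Normal(-259/146, 30/73)
obs 3: x=-1 → posterior Normal(-307/194, 30/97)
obs 4: x=-7 → posterior Normal(-643/242, 30/121)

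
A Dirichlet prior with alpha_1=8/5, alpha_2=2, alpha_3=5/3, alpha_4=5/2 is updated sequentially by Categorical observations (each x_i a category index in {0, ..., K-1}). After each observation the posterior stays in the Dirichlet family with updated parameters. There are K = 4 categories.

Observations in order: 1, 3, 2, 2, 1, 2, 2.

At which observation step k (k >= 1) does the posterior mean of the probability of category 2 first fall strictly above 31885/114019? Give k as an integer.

k = 4

obs 1: x=1 → posterior Dirichlet(8/5, 3, 5/3, 5/2)
obs 2: x=3 → posterior Dirichlet(8/5, 3, 5/3, 7/2)
obs 3: x=2 → posterior Dirichlet(8/5, 3, 8/3, 7/2)
obs 4: x=2 → posterior Dirichlet(8/5, 3, 11/3, 7/2)
obs 5: x=1 → posterior Dirichlet(8/5, 4, 11/3, 7/2)
obs 6: x=2 → posterior Dirichlet(8/5, 4, 14/3, 7/2)
obs 7: x=2 → posterior Dirichlet(8/5, 4, 17/3, 7/2)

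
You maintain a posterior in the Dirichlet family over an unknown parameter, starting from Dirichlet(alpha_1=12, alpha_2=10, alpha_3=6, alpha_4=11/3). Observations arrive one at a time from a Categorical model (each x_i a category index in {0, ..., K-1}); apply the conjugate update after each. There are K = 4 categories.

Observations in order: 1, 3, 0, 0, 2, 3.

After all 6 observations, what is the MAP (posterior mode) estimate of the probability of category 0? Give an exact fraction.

39/101

obs 1: x=1 → posterior Dirichlet(12, 11, 6, 11/3)
obs 2: x=3 → posterior Dirichlet(12, 11, 6, 14/3)
obs 3: x=0 → posterior Dirichlet(13, 11, 6, 14/3)
obs 4: x=0 → posterior Dirichlet(14, 11, 6, 14/3)
obs 5: x=2 → posterior Dirichlet(14, 11, 7, 14/3)
obs 6: x=3 → posterior Dirichlet(14, 11, 7, 17/3)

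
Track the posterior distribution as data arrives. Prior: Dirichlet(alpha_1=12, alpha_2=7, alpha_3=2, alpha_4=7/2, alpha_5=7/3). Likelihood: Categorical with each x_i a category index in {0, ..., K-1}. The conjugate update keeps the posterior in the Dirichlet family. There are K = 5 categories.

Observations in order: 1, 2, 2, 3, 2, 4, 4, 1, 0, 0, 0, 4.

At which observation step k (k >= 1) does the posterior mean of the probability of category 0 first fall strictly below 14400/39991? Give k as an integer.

k = 7

obs 1: x=1 → posterior Dirichlet(12, 8, 2, 7/2, 7/3)
obs 2: x=2 → posterior Dirichlet(12, 8, 3, 7/2, 7/3)
obs 3: x=2 → posterior Dirichlet(12, 8, 4, 7/2, 7/3)
obs 4: x=3 → posterior Dirichlet(12, 8, 4, 9/2, 7/3)
obs 5: x=2 → posterior Dirichlet(12, 8, 5, 9/2, 7/3)
obs 6: x=4 → posterior Dirichlet(12, 8, 5, 9/2, 10/3)
obs 7: x=4 → posterior Dirichlet(12, 8, 5, 9/2, 13/3)
obs 8: x=1 → posterior Dirichlet(12, 9, 5, 9/2, 13/3)
obs 9: x=0 → posterior Dirichlet(13, 9, 5, 9/2, 13/3)
obs 10: x=0 → posterior Dirichlet(14, 9, 5, 9/2, 13/3)
obs 11: x=0 → posterior Dirichlet(15, 9, 5, 9/2, 13/3)
obs 12: x=4 → posterior Dirichlet(15, 9, 5, 9/2, 16/3)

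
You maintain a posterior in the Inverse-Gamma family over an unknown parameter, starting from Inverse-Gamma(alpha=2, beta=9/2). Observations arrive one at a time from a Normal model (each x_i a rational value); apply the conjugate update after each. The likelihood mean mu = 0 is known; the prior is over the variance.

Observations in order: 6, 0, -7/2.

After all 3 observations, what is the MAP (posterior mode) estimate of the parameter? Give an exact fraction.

obs 1: x=6 → posterior Inverse-Gamma(5/2, 45/2)
obs 2: x=0 → posterior Inverse-Gamma(3, 45/2)
obs 3: x=-7/2 → posterior Inverse-Gamma(7/2, 229/8)

229/36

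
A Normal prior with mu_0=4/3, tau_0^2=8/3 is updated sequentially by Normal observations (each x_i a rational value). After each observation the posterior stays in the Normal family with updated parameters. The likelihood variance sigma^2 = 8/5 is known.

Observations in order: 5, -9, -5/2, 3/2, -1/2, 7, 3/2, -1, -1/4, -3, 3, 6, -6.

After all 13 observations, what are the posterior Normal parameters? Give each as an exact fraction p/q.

obs 1: x=5 → posterior Normal(29/8, 1)
obs 2: x=-9 → posterior Normal(-16/13, 8/13)
obs 3: x=-5/2 → posterior Normal(-19/12, 4/9)
obs 4: x=3/2 → posterior Normal(-21/23, 8/23)
obs 5: x=-1/2 → posterior Normal(-47/56, 2/7)
obs 6: x=7 → posterior Normal(23/66, 8/33)
obs 7: x=3/2 → posterior Normal(1/2, 4/19)
obs 8: x=-1 → posterior Normal(14/43, 8/43)
obs 9: x=-1/4 → posterior Normal(17/64, 1/6)
obs 10: x=-3 → posterior Normal(-9/212, 8/53)
obs 11: x=3 → posterior Normal(51/232, 4/29)
obs 12: x=6 → posterior Normal(19/28, 8/63)
obs 13: x=-6 → posterior Normal(3/16, 2/17)

mu_0=3/16, tau_0^2=2/17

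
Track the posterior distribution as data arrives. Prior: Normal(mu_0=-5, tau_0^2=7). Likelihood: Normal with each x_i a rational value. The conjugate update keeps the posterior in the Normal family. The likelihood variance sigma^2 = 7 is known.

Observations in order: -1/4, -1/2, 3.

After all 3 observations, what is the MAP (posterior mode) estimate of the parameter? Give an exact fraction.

-11/16

obs 1: x=-1/4 → posterior Normal(-21/8, 7/2)
obs 2: x=-1/2 → posterior Normal(-23/12, 7/3)
obs 3: x=3 → posterior Normal(-11/16, 7/4)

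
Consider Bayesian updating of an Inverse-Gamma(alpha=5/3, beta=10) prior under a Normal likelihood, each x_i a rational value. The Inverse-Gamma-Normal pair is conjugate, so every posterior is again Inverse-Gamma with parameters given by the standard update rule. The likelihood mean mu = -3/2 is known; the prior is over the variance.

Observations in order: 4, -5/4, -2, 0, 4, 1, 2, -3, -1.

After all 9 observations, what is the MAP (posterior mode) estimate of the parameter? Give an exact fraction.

obs 1: x=4 → posterior Inverse-Gamma(13/6, 201/8)
obs 2: x=-5/4 → posterior Inverse-Gamma(8/3, 805/32)
obs 3: x=-2 → posterior Inverse-Gamma(19/6, 809/32)
obs 4: x=0 → posterior Inverse-Gamma(11/3, 845/32)
obs 5: x=4 → posterior Inverse-Gamma(25/6, 1329/32)
obs 6: x=1 → posterior Inverse-Gamma(14/3, 1429/32)
obs 7: x=2 → posterior Inverse-Gamma(31/6, 1625/32)
obs 8: x=-3 → posterior Inverse-Gamma(17/3, 1661/32)
obs 9: x=-1 → posterior Inverse-Gamma(37/6, 1665/32)

4995/688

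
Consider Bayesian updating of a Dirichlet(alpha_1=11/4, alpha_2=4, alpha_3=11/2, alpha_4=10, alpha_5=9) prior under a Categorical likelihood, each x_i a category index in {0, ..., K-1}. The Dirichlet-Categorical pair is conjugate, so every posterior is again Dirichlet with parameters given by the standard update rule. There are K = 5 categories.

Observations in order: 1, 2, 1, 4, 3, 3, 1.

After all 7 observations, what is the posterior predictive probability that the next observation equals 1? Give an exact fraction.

obs 1: x=1 → posterior Dirichlet(11/4, 5, 11/2, 10, 9)
obs 2: x=2 → posterior Dirichlet(11/4, 5, 13/2, 10, 9)
obs 3: x=1 → posterior Dirichlet(11/4, 6, 13/2, 10, 9)
obs 4: x=4 → posterior Dirichlet(11/4, 6, 13/2, 10, 10)
obs 5: x=3 → posterior Dirichlet(11/4, 6, 13/2, 11, 10)
obs 6: x=3 → posterior Dirichlet(11/4, 6, 13/2, 12, 10)
obs 7: x=1 → posterior Dirichlet(11/4, 7, 13/2, 12, 10)

28/153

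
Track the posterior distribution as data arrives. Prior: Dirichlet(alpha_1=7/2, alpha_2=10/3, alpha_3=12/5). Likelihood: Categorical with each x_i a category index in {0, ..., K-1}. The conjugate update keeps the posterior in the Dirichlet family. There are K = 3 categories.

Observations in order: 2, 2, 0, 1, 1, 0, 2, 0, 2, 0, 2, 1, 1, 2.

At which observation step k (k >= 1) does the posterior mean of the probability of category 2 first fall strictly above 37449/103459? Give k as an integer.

k = 2

obs 1: x=2 → posterior Dirichlet(7/2, 10/3, 17/5)
obs 2: x=2 → posterior Dirichlet(7/2, 10/3, 22/5)
obs 3: x=0 → posterior Dirichlet(9/2, 10/3, 22/5)
obs 4: x=1 → posterior Dirichlet(9/2, 13/3, 22/5)
obs 5: x=1 → posterior Dirichlet(9/2, 16/3, 22/5)
obs 6: x=0 → posterior Dirichlet(11/2, 16/3, 22/5)
obs 7: x=2 → posterior Dirichlet(11/2, 16/3, 27/5)
obs 8: x=0 → posterior Dirichlet(13/2, 16/3, 27/5)
obs 9: x=2 → posterior Dirichlet(13/2, 16/3, 32/5)
obs 10: x=0 → posterior Dirichlet(15/2, 16/3, 32/5)
obs 11: x=2 → posterior Dirichlet(15/2, 16/3, 37/5)
obs 12: x=1 → posterior Dirichlet(15/2, 19/3, 37/5)
obs 13: x=1 → posterior Dirichlet(15/2, 22/3, 37/5)
obs 14: x=2 → posterior Dirichlet(15/2, 22/3, 42/5)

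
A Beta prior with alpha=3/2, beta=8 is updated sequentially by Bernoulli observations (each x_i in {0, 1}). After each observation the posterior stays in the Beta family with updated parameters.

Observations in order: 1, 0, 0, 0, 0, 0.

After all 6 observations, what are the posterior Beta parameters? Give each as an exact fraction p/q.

obs 1: x=1 → posterior Beta(5/2, 8)
obs 2: x=0 → posterior Beta(5/2, 9)
obs 3: x=0 → posterior Beta(5/2, 10)
obs 4: x=0 → posterior Beta(5/2, 11)
obs 5: x=0 → posterior Beta(5/2, 12)
obs 6: x=0 → posterior Beta(5/2, 13)

alpha=5/2, beta=13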